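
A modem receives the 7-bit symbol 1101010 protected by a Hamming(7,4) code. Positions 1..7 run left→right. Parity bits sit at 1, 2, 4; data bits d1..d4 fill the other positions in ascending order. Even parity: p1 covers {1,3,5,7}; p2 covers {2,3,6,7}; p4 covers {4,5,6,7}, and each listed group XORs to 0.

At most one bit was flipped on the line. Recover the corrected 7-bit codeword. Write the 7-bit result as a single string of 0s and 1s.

s1 (pos 1,3,5,7): 1⊕0⊕0⊕0 = 1
s2 (pos 2,3,6,7): 1⊕0⊕1⊕0 = 0
s4 (pos 4,5,6,7): 1⊕0⊕1⊕0 = 0
Syndrome s4…s1 = 001 → error at position 1.
Flip position 1: 1101010 → 0101010

0101010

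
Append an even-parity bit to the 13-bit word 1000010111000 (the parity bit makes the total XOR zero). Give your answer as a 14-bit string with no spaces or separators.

10000101110001

XOR of the 13 data bits: 1⊕0⊕0⊕0⊕0⊕1⊕0⊕1⊕1⊕1⊕0⊕0⊕0 = 1
Parity bit = 1 (so all 14 bits XOR to 0).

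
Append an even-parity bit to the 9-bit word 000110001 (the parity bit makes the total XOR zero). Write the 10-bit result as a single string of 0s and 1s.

XOR of the 9 data bits: 0⊕0⊕0⊕1⊕1⊕0⊕0⊕0⊕1 = 1
Parity bit = 1 (so all 10 bits XOR to 0).

0001100011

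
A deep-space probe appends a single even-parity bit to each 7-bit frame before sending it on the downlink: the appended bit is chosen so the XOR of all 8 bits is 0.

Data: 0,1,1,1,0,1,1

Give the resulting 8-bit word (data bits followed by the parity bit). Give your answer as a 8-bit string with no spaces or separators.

01110111

XOR of the 7 data bits: 0⊕1⊕1⊕1⊕0⊕1⊕1 = 1
Parity bit = 1 (so all 8 bits XOR to 0).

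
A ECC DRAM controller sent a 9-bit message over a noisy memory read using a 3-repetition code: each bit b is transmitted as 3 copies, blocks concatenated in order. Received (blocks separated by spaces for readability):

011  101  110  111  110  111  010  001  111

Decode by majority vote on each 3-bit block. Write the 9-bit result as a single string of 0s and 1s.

Block 1 (011): 2 ones → 1
Block 2 (101): 2 ones → 1
Block 3 (110): 2 ones → 1
Block 4 (111): 3 ones → 1
Block 5 (110): 2 ones → 1
Block 6 (111): 3 ones → 1
Block 7 (010): 1 one → 0
Block 8 (001): 1 one → 0
Block 9 (111): 3 ones → 1

111111001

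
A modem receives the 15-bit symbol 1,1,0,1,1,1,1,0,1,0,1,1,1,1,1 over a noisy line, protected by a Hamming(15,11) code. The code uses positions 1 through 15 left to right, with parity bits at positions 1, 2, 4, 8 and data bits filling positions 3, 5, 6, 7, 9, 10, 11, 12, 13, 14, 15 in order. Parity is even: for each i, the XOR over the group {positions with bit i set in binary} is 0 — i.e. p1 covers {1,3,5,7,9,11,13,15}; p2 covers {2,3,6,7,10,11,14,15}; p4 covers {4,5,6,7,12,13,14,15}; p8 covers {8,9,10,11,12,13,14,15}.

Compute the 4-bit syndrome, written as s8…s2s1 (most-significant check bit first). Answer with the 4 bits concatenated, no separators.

s1 (pos 1,3,5,7,9,11,13,15): 1⊕0⊕1⊕1⊕1⊕1⊕1⊕1 = 1
s2 (pos 2,3,6,7,10,11,14,15): 1⊕0⊕1⊕1⊕0⊕1⊕1⊕1 = 0
s4 (pos 4,5,6,7,12,13,14,15): 1⊕1⊕1⊕1⊕1⊕1⊕1⊕1 = 0
s8 (pos 8,9,10,11,12,13,14,15): 0⊕1⊕0⊕1⊕1⊕1⊕1⊕1 = 0
Syndrome s8…s1 = 0001 → error at position 1.

0001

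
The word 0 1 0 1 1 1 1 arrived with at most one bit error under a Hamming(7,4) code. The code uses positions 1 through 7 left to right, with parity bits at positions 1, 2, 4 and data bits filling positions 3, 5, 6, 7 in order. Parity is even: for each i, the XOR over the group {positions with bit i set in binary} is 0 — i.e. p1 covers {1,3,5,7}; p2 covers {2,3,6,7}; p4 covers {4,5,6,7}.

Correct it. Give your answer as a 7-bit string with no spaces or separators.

0001111

s1 (pos 1,3,5,7): 0⊕0⊕1⊕1 = 0
s2 (pos 2,3,6,7): 1⊕0⊕1⊕1 = 1
s4 (pos 4,5,6,7): 1⊕1⊕1⊕1 = 0
Syndrome s4…s1 = 010 → error at position 2.
Flip position 2: 0101111 → 0001111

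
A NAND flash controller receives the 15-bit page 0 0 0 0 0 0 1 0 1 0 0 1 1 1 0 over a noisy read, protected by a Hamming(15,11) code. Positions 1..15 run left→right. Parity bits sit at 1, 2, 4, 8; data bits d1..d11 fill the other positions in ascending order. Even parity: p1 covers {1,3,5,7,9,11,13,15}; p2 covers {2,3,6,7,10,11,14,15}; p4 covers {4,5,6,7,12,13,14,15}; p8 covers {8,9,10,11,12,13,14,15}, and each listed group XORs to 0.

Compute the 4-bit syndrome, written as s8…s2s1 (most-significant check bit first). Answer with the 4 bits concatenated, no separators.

s1 (pos 1,3,5,7,9,11,13,15): 0⊕0⊕0⊕1⊕1⊕0⊕1⊕0 = 1
s2 (pos 2,3,6,7,10,11,14,15): 0⊕0⊕0⊕1⊕0⊕0⊕1⊕0 = 0
s4 (pos 4,5,6,7,12,13,14,15): 0⊕0⊕0⊕1⊕1⊕1⊕1⊕0 = 0
s8 (pos 8,9,10,11,12,13,14,15): 0⊕1⊕0⊕0⊕1⊕1⊕1⊕0 = 0
Syndrome s8…s1 = 0001 → error at position 1.

0001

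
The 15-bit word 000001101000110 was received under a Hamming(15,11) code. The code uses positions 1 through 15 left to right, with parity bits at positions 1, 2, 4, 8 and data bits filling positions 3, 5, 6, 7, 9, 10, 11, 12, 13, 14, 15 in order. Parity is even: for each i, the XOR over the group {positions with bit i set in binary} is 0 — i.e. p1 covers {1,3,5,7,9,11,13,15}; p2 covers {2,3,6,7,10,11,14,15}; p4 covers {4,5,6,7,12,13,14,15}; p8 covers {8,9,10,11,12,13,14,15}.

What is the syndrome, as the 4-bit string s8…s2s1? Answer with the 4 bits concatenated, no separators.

1011

s1 (pos 1,3,5,7,9,11,13,15): 0⊕0⊕0⊕1⊕1⊕0⊕1⊕0 = 1
s2 (pos 2,3,6,7,10,11,14,15): 0⊕0⊕1⊕1⊕0⊕0⊕1⊕0 = 1
s4 (pos 4,5,6,7,12,13,14,15): 0⊕0⊕1⊕1⊕0⊕1⊕1⊕0 = 0
s8 (pos 8,9,10,11,12,13,14,15): 0⊕1⊕0⊕0⊕0⊕1⊕1⊕0 = 1
Syndrome s8…s1 = 1011 → error at position 11.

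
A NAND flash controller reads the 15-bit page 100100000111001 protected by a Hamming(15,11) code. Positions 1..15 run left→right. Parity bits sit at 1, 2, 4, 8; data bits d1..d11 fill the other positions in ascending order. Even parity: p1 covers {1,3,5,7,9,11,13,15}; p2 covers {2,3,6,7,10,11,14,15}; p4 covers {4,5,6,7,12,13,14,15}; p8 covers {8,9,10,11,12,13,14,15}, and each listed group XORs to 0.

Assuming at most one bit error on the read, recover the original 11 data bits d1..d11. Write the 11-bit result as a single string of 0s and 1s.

00010111001

s1 (pos 1,3,5,7,9,11,13,15): 1⊕0⊕0⊕0⊕0⊕1⊕0⊕1 = 1
s2 (pos 2,3,6,7,10,11,14,15): 0⊕0⊕0⊕0⊕1⊕1⊕0⊕1 = 1
s4 (pos 4,5,6,7,12,13,14,15): 1⊕0⊕0⊕0⊕1⊕0⊕0⊕1 = 1
s8 (pos 8,9,10,11,12,13,14,15): 0⊕0⊕1⊕1⊕1⊕0⊕0⊕1 = 0
Syndrome s8…s1 = 0111 → error at position 7.
Flip position 7: 100100000111001 → 100100100111001
Read data bits from positions 3,5,6,7,9,10,11,12,13,14,15: 00010111001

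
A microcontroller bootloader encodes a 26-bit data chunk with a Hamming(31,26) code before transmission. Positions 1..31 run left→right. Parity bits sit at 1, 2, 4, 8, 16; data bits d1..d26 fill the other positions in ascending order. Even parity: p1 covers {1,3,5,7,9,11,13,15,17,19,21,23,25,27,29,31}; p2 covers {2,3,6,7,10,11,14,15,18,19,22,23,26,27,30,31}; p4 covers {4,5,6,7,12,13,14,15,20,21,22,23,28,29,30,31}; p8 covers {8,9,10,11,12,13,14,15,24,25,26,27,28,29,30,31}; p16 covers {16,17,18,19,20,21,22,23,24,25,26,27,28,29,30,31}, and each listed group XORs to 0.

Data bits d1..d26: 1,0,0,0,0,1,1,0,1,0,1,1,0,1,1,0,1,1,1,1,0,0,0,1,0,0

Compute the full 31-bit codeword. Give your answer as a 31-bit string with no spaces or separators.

1110000101101010101101111000100

Place data at non-parity positions: p1 p2 1 p4 0 0 0 p8 0 1 1 0 1 0 1 p16 1 0 1 1 0 1 1 1 1 0 0 0 1 0 0
p1 (pos 1,3,5,7,9,11,13,15,17,19,21,23,25,27,29,31): XOR of data positions = 1⊕0⊕0⊕0⊕1⊕1⊕1⊕1⊕1⊕0⊕1⊕1⊕0⊕1⊕0 = 1
p2 (pos 2,3,6,7,10,11,14,15,18,19,22,23,26,27,30,31): XOR of data positions = 1⊕0⊕0⊕1⊕1⊕0⊕1⊕0⊕1⊕1⊕1⊕0⊕0⊕0⊕0 = 1
p4 (pos 4,5,6,7,12,13,14,15,20,21,22,23,28,29,30,31): XOR of data positions = 0⊕0⊕0⊕0⊕1⊕0⊕1⊕1⊕0⊕1⊕1⊕0⊕1⊕0⊕0 = 0
p8 (pos 8,9,10,11,12,13,14,15,24,25,26,27,28,29,30,31): XOR of data positions = 0⊕1⊕1⊕0⊕1⊕0⊕1⊕1⊕1⊕0⊕0⊕0⊕1⊕0⊕0 = 1
p16 (pos 16,17,18,19,20,21,22,23,24,25,26,27,28,29,30,31): XOR of data positions = 1⊕0⊕1⊕1⊕0⊕1⊕1⊕1⊕1⊕0⊕0⊕0⊕1⊕0⊕0 = 0
Codeword: 1110000101101010101101111000100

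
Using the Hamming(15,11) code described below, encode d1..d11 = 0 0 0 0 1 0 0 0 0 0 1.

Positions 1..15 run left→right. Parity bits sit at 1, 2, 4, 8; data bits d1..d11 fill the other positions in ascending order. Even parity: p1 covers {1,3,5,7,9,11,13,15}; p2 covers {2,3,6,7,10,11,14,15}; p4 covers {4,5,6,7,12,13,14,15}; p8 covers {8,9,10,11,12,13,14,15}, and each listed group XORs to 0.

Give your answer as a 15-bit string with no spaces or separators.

Place data at non-parity positions: p1 p2 0 p4 0 0 0 p8 1 0 0 0 0 0 1
p1 (pos 1,3,5,7,9,11,13,15): XOR of data positions = 0⊕0⊕0⊕1⊕0⊕0⊕1 = 0
p2 (pos 2,3,6,7,10,11,14,15): XOR of data positions = 0⊕0⊕0⊕0⊕0⊕0⊕1 = 1
p4 (pos 4,5,6,7,12,13,14,15): XOR of data positions = 0⊕0⊕0⊕0⊕0⊕0⊕1 = 1
p8 (pos 8,9,10,11,12,13,14,15): XOR of data positions = 1⊕0⊕0⊕0⊕0⊕0⊕1 = 0
Codeword: 010100001000001

010100001000001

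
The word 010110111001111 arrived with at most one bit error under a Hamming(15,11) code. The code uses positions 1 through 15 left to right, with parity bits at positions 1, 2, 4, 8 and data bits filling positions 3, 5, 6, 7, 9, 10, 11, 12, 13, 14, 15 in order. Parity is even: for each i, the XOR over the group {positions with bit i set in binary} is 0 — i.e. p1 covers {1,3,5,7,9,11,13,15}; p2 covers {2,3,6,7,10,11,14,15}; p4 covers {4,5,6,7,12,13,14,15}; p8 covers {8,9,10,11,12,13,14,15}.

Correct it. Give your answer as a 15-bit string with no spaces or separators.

s1 (pos 1,3,5,7,9,11,13,15): 0⊕0⊕1⊕1⊕1⊕0⊕1⊕1 = 1
s2 (pos 2,3,6,7,10,11,14,15): 1⊕0⊕0⊕1⊕0⊕0⊕1⊕1 = 0
s4 (pos 4,5,6,7,12,13,14,15): 1⊕1⊕0⊕1⊕1⊕1⊕1⊕1 = 1
s8 (pos 8,9,10,11,12,13,14,15): 1⊕1⊕0⊕0⊕1⊕1⊕1⊕1 = 0
Syndrome s8…s1 = 0101 → error at position 5.
Flip position 5: 010110111001111 → 010100111001111

010100111001111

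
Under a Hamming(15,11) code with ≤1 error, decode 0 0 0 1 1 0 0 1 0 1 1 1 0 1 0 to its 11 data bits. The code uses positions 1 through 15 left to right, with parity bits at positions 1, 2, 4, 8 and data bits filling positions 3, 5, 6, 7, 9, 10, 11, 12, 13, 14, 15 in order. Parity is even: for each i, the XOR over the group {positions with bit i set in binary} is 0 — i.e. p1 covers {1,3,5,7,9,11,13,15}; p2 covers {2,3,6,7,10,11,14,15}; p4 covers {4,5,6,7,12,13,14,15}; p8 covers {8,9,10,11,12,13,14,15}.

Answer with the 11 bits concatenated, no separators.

01000011010

s1 (pos 1,3,5,7,9,11,13,15): 0⊕0⊕1⊕0⊕0⊕1⊕0⊕0 = 0
s2 (pos 2,3,6,7,10,11,14,15): 0⊕0⊕0⊕0⊕1⊕1⊕1⊕0 = 1
s4 (pos 4,5,6,7,12,13,14,15): 1⊕1⊕0⊕0⊕1⊕0⊕1⊕0 = 0
s8 (pos 8,9,10,11,12,13,14,15): 1⊕0⊕1⊕1⊕1⊕0⊕1⊕0 = 1
Syndrome s8…s1 = 1010 → error at position 10.
Flip position 10: 000110010111010 → 000110010011010
Read data bits from positions 3,5,6,7,9,10,11,12,13,14,15: 01000011010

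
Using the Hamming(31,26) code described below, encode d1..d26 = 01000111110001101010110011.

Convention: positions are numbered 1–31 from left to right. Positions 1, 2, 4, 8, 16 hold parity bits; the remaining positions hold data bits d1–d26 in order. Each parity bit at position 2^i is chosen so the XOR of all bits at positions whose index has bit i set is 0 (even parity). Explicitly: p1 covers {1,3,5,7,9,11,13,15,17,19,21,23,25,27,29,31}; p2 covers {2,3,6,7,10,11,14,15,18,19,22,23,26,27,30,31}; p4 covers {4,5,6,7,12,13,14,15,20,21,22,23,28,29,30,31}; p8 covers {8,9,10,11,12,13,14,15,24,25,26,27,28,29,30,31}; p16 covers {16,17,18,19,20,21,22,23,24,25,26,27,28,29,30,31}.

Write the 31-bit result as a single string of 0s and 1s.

0100100001111100001101010110011

Place data at non-parity positions: p1 p2 0 p4 1 0 0 p8 0 1 1 1 1 1 0 p16 0 0 1 1 0 1 0 1 0 1 1 0 0 1 1
p1 (pos 1,3,5,7,9,11,13,15,17,19,21,23,25,27,29,31): XOR of data positions = 0⊕1⊕0⊕0⊕1⊕1⊕0⊕0⊕1⊕0⊕0⊕0⊕1⊕0⊕1 = 0
p2 (pos 2,3,6,7,10,11,14,15,18,19,22,23,26,27,30,31): XOR of data positions = 0⊕0⊕0⊕1⊕1⊕1⊕0⊕0⊕1⊕1⊕0⊕1⊕1⊕1⊕1 = 1
p4 (pos 4,5,6,7,12,13,14,15,20,21,22,23,28,29,30,31): XOR of data positions = 1⊕0⊕0⊕1⊕1⊕1⊕0⊕1⊕0⊕1⊕0⊕0⊕0⊕1⊕1 = 0
p8 (pos 8,9,10,11,12,13,14,15,24,25,26,27,28,29,30,31): XOR of data positions = 0⊕1⊕1⊕1⊕1⊕1⊕0⊕1⊕0⊕1⊕1⊕0⊕0⊕1⊕1 = 0
p16 (pos 16,17,18,19,20,21,22,23,24,25,26,27,28,29,30,31): XOR of data positions = 0⊕0⊕1⊕1⊕0⊕1⊕0⊕1⊕0⊕1⊕1⊕0⊕0⊕1⊕1 = 0
Codeword: 0100100001111100001101010110011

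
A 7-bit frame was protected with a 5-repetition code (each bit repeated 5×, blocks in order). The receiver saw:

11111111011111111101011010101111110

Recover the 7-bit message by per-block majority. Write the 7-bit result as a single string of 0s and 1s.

1111111

Block 1 (11111): 5 ones → 1
Block 2 (11101): 4 ones → 1
Block 3 (11111): 5 ones → 1
Block 4 (11101): 4 ones → 1
Block 5 (01101): 3 ones → 1
Block 6 (01011): 3 ones → 1
Block 7 (11110): 4 ones → 1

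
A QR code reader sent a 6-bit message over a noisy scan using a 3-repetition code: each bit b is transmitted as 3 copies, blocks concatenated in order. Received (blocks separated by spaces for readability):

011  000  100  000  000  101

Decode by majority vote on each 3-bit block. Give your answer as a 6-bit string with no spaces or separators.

100001

Block 1 (011): 2 ones → 1
Block 2 (000): 0 ones → 0
Block 3 (100): 1 one → 0
Block 4 (000): 0 ones → 0
Block 5 (000): 0 ones → 0
Block 6 (101): 2 ones → 1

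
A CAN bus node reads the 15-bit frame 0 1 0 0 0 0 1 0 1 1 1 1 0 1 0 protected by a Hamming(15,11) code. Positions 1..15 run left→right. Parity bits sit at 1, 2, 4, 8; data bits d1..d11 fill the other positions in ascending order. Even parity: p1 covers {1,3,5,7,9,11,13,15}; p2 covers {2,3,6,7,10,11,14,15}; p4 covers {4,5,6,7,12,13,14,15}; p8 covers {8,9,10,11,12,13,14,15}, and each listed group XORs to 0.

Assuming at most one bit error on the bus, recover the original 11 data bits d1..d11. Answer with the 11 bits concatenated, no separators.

s1 (pos 1,3,5,7,9,11,13,15): 0⊕0⊕0⊕1⊕1⊕1⊕0⊕0 = 1
s2 (pos 2,3,6,7,10,11,14,15): 1⊕0⊕0⊕1⊕1⊕1⊕1⊕0 = 1
s4 (pos 4,5,6,7,12,13,14,15): 0⊕0⊕0⊕1⊕1⊕0⊕1⊕0 = 1
s8 (pos 8,9,10,11,12,13,14,15): 0⊕1⊕1⊕1⊕1⊕0⊕1⊕0 = 1
Syndrome s8…s1 = 1111 → error at position 15.
Flip position 15: 010000101111010 → 010000101111011
Read data bits from positions 3,5,6,7,9,10,11,12,13,14,15: 00011111011

00011111011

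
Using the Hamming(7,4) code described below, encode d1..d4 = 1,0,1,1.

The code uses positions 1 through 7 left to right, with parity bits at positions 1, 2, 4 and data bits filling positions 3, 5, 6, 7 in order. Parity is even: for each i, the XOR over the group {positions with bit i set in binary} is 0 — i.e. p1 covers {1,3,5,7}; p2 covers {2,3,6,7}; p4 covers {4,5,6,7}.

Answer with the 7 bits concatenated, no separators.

0110011

Place data at non-parity positions: p1 p2 1 p4 0 1 1
p1 (pos 1,3,5,7): XOR of data positions = 1⊕0⊕1 = 0
p2 (pos 2,3,6,7): XOR of data positions = 1⊕1⊕1 = 1
p4 (pos 4,5,6,7): XOR of data positions = 0⊕1⊕1 = 0
Codeword: 0110011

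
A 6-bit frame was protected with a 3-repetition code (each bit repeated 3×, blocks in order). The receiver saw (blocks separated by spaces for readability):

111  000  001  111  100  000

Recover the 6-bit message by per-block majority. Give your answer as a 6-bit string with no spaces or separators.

100100

Block 1 (111): 3 ones → 1
Block 2 (000): 0 ones → 0
Block 3 (001): 1 one → 0
Block 4 (111): 3 ones → 1
Block 5 (100): 1 one → 0
Block 6 (000): 0 ones → 0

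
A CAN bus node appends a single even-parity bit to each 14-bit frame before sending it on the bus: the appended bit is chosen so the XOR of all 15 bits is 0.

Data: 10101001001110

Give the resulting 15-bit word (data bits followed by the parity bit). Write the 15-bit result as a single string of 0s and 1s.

101010010011101

XOR of the 14 data bits: 1⊕0⊕1⊕0⊕1⊕0⊕0⊕1⊕0⊕0⊕1⊕1⊕1⊕0 = 1
Parity bit = 1 (so all 15 bits XOR to 0).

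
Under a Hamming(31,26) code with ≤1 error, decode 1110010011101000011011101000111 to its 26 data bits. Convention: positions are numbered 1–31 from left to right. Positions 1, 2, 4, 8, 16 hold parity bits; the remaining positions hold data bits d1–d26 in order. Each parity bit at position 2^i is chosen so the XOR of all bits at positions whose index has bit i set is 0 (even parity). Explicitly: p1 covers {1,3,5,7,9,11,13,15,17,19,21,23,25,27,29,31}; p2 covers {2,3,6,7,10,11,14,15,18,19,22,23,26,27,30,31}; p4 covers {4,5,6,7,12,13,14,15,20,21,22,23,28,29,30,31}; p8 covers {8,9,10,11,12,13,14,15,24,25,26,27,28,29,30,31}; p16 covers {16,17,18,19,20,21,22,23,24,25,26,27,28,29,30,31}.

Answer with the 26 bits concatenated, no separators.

s1 (pos 1,3,5,7,9,11,13,15,17,19,21,23,25,27,29,31): 1⊕1⊕0⊕0⊕1⊕1⊕1⊕0⊕0⊕1⊕1⊕1⊕1⊕0⊕1⊕1 = 1
s2 (pos 2,3,6,7,10,11,14,15,18,19,22,23,26,27,30,31): 1⊕1⊕1⊕0⊕1⊕1⊕0⊕0⊕1⊕1⊕1⊕1⊕0⊕0⊕1⊕1 = 1
s4 (pos 4,5,6,7,12,13,14,15,20,21,22,23,28,29,30,31): 0⊕0⊕1⊕0⊕0⊕1⊕0⊕0⊕0⊕1⊕1⊕1⊕0⊕1⊕1⊕1 = 0
s8 (pos 8,9,10,11,12,13,14,15,24,25,26,27,28,29,30,31): 0⊕1⊕1⊕1⊕0⊕1⊕0⊕0⊕0⊕1⊕0⊕0⊕0⊕1⊕1⊕1 = 0
s16 (pos 16,17,18,19,20,21,22,23,24,25,26,27,28,29,30,31): 0⊕0⊕1⊕1⊕0⊕1⊕1⊕1⊕0⊕1⊕0⊕0⊕0⊕1⊕1⊕1 = 1
Syndrome s16…s1 = 10011 → error at position 19.
Flip position 19: 1110010011101000011011101000111 → 1110010011101000010011101000111
Read data bits from positions 3,5,6,7,9,10,11,12,13,14,15,17,18,19,20,21,22,23,24,25,26,27,28,29,30,31: 10101110100010011101000111

10101110100010011101000111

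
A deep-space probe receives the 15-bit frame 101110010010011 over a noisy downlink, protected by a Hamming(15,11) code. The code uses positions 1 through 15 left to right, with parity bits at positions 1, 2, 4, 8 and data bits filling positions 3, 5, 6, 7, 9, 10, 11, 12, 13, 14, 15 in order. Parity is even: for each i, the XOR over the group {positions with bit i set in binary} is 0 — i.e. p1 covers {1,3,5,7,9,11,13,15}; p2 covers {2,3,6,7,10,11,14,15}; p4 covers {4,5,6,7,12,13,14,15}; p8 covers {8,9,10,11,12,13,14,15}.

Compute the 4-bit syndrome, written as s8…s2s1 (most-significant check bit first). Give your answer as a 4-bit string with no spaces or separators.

s1 (pos 1,3,5,7,9,11,13,15): 1⊕1⊕1⊕0⊕0⊕1⊕0⊕1 = 1
s2 (pos 2,3,6,7,10,11,14,15): 0⊕1⊕0⊕0⊕0⊕1⊕1⊕1 = 0
s4 (pos 4,5,6,7,12,13,14,15): 1⊕1⊕0⊕0⊕0⊕0⊕1⊕1 = 0
s8 (pos 8,9,10,11,12,13,14,15): 1⊕0⊕0⊕1⊕0⊕0⊕1⊕1 = 0
Syndrome s8…s1 = 0001 → error at position 1.

0001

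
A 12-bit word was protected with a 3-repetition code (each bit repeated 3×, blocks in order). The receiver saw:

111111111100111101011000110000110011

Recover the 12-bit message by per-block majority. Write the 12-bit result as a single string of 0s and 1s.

Block 1 (111): 3 ones → 1
Block 2 (111): 3 ones → 1
Block 3 (111): 3 ones → 1
Block 4 (100): 1 one → 0
Block 5 (111): 3 ones → 1
Block 6 (101): 2 ones → 1
Block 7 (011): 2 ones → 1
Block 8 (000): 0 ones → 0
Block 9 (110): 2 ones → 1
Block 10 (000): 0 ones → 0
Block 11 (110): 2 ones → 1
Block 12 (011): 2 ones → 1

111011101011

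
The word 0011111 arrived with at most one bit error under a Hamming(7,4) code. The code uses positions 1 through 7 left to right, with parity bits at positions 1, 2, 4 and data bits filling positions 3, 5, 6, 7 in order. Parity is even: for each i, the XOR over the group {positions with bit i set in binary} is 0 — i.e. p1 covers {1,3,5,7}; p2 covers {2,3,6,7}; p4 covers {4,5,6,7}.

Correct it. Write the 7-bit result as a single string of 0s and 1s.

s1 (pos 1,3,5,7): 0⊕1⊕1⊕1 = 1
s2 (pos 2,3,6,7): 0⊕1⊕1⊕1 = 1
s4 (pos 4,5,6,7): 1⊕1⊕1⊕1 = 0
Syndrome s4…s1 = 011 → error at position 3.
Flip position 3: 0011111 → 0001111

0001111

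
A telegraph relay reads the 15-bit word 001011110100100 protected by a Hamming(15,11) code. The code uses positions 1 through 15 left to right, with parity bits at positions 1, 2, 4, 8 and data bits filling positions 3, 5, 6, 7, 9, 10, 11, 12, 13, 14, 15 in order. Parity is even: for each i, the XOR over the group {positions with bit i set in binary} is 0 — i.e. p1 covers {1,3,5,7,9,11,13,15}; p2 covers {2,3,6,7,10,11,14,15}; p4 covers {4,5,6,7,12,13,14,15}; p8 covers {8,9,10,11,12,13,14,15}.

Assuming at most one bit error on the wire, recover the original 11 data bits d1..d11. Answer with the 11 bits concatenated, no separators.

11110100100

s1 (pos 1,3,5,7,9,11,13,15): 0⊕1⊕1⊕1⊕0⊕0⊕1⊕0 = 0
s2 (pos 2,3,6,7,10,11,14,15): 0⊕1⊕1⊕1⊕1⊕0⊕0⊕0 = 0
s4 (pos 4,5,6,7,12,13,14,15): 0⊕1⊕1⊕1⊕0⊕1⊕0⊕0 = 0
s8 (pos 8,9,10,11,12,13,14,15): 1⊕0⊕1⊕0⊕0⊕1⊕0⊕0 = 1
Syndrome s8…s1 = 1000 → error at position 8.
Flip position 8: 001011110100100 → 001011100100100
Read data bits from positions 3,5,6,7,9,10,11,12,13,14,15: 11110100100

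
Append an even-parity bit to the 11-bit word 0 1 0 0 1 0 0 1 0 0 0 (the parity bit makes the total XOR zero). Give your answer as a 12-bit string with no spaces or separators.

010010010001

XOR of the 11 data bits: 0⊕1⊕0⊕0⊕1⊕0⊕0⊕1⊕0⊕0⊕0 = 1
Parity bit = 1 (so all 12 bits XOR to 0).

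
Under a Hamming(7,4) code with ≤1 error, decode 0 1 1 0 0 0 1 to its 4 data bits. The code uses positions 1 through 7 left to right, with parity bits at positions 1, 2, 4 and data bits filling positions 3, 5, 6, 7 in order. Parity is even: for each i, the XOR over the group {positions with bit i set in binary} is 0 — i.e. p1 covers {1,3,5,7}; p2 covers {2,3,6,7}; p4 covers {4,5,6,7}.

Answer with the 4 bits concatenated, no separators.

1011

s1 (pos 1,3,5,7): 0⊕1⊕0⊕1 = 0
s2 (pos 2,3,6,7): 1⊕1⊕0⊕1 = 1
s4 (pos 4,5,6,7): 0⊕0⊕0⊕1 = 1
Syndrome s4…s1 = 110 → error at position 6.
Flip position 6: 0110001 → 0110011
Read data bits from positions 3,5,6,7: 1011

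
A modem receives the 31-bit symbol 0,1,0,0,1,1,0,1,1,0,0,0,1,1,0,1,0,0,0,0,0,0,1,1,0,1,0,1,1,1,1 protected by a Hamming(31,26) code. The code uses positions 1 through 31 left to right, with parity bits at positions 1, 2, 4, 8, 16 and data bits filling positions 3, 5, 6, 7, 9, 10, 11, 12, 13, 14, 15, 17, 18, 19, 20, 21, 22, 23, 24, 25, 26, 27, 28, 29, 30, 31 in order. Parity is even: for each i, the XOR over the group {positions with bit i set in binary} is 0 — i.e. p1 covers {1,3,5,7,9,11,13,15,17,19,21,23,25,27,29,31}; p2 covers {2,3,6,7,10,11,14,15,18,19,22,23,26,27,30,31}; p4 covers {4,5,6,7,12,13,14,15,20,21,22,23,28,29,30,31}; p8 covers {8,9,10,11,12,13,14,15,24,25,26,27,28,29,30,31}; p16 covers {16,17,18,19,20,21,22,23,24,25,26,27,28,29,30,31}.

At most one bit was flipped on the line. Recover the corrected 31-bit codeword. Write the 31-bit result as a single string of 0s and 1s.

s1 (pos 1,3,5,7,9,11,13,15,17,19,21,23,25,27,29,31): 0⊕0⊕1⊕0⊕1⊕0⊕1⊕0⊕0⊕0⊕0⊕1⊕0⊕0⊕1⊕1 = 0
s2 (pos 2,3,6,7,10,11,14,15,18,19,22,23,26,27,30,31): 1⊕0⊕1⊕0⊕0⊕0⊕1⊕0⊕0⊕0⊕0⊕1⊕1⊕0⊕1⊕1 = 1
s4 (pos 4,5,6,7,12,13,14,15,20,21,22,23,28,29,30,31): 0⊕1⊕1⊕0⊕0⊕1⊕1⊕0⊕0⊕0⊕0⊕1⊕1⊕1⊕1⊕1 = 1
s8 (pos 8,9,10,11,12,13,14,15,24,25,26,27,28,29,30,31): 1⊕1⊕0⊕0⊕0⊕1⊕1⊕0⊕1⊕0⊕1⊕0⊕1⊕1⊕1⊕1 = 0
s16 (pos 16,17,18,19,20,21,22,23,24,25,26,27,28,29,30,31): 1⊕0⊕0⊕0⊕0⊕0⊕0⊕1⊕1⊕0⊕1⊕0⊕1⊕1⊕1⊕1 = 0
Syndrome s16…s1 = 00110 → error at position 6.
Flip position 6: 0100110110001101000000110101111 → 0100100110001101000000110101111

0100100110001101000000110101111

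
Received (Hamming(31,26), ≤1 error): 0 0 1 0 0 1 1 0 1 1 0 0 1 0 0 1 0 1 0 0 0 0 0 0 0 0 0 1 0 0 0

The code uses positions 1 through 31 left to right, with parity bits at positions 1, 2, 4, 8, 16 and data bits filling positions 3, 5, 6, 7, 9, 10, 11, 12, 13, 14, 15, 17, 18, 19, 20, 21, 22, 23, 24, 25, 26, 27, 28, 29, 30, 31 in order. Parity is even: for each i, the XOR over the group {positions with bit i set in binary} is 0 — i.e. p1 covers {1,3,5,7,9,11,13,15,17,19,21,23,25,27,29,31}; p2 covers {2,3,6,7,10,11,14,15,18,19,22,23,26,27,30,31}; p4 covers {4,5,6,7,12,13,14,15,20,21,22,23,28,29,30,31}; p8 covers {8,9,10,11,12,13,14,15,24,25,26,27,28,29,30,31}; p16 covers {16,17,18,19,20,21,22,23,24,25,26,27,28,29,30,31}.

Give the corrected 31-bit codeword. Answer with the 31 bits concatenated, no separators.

s1 (pos 1,3,5,7,9,11,13,15,17,19,21,23,25,27,29,31): 0⊕1⊕0⊕1⊕1⊕0⊕1⊕0⊕0⊕0⊕0⊕0⊕0⊕0⊕0⊕0 = 0
s2 (pos 2,3,6,7,10,11,14,15,18,19,22,23,26,27,30,31): 0⊕1⊕1⊕1⊕1⊕0⊕0⊕0⊕1⊕0⊕0⊕0⊕0⊕0⊕0⊕0 = 1
s4 (pos 4,5,6,7,12,13,14,15,20,21,22,23,28,29,30,31): 0⊕0⊕1⊕1⊕0⊕1⊕0⊕0⊕0⊕0⊕0⊕0⊕1⊕0⊕0⊕0 = 0
s8 (pos 8,9,10,11,12,13,14,15,24,25,26,27,28,29,30,31): 0⊕1⊕1⊕0⊕0⊕1⊕0⊕0⊕0⊕0⊕0⊕0⊕1⊕0⊕0⊕0 = 0
s16 (pos 16,17,18,19,20,21,22,23,24,25,26,27,28,29,30,31): 1⊕0⊕1⊕0⊕0⊕0⊕0⊕0⊕0⊕0⊕0⊕0⊕1⊕0⊕0⊕0 = 1
Syndrome s16…s1 = 10010 → error at position 18.
Flip position 18: 0010011011001001010000000001000 → 0010011011001001000000000001000

0010011011001001000000000001000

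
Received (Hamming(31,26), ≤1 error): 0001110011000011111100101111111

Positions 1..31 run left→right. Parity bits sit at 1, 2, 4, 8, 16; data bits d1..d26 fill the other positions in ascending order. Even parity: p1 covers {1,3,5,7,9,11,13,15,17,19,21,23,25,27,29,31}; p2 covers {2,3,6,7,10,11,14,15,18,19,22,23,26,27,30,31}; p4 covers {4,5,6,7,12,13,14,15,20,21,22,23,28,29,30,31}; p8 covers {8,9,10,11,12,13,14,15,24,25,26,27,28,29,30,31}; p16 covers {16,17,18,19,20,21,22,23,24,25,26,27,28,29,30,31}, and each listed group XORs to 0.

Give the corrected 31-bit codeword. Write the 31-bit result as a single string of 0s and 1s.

s1 (pos 1,3,5,7,9,11,13,15,17,19,21,23,25,27,29,31): 0⊕0⊕1⊕0⊕1⊕0⊕0⊕1⊕1⊕1⊕0⊕1⊕1⊕1⊕1⊕1 = 0
s2 (pos 2,3,6,7,10,11,14,15,18,19,22,23,26,27,30,31): 0⊕0⊕1⊕0⊕1⊕0⊕0⊕1⊕1⊕1⊕0⊕1⊕1⊕1⊕1⊕1 = 0
s4 (pos 4,5,6,7,12,13,14,15,20,21,22,23,28,29,30,31): 1⊕1⊕1⊕0⊕0⊕0⊕0⊕1⊕1⊕0⊕0⊕1⊕1⊕1⊕1⊕1 = 0
s8 (pos 8,9,10,11,12,13,14,15,24,25,26,27,28,29,30,31): 0⊕1⊕1⊕0⊕0⊕0⊕0⊕1⊕0⊕1⊕1⊕1⊕1⊕1⊕1⊕1 = 0
s16 (pos 16,17,18,19,20,21,22,23,24,25,26,27,28,29,30,31): 1⊕1⊕1⊕1⊕1⊕0⊕0⊕1⊕0⊕1⊕1⊕1⊕1⊕1⊕1⊕1 = 1
Syndrome s16…s1 = 10000 → error at position 16.
Flip position 16: 0001110011000011111100101111111 → 0001110011000010111100101111111

0001110011000010111100101111111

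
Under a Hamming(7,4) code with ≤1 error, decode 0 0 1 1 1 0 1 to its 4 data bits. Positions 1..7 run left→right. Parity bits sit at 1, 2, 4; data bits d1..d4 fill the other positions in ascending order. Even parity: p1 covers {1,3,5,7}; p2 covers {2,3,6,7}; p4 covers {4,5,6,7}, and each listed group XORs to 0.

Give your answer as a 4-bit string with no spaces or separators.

s1 (pos 1,3,5,7): 0⊕1⊕1⊕1 = 1
s2 (pos 2,3,6,7): 0⊕1⊕0⊕1 = 0
s4 (pos 4,5,6,7): 1⊕1⊕0⊕1 = 1
Syndrome s4…s1 = 101 → error at position 5.
Flip position 5: 0011101 → 0011001
Read data bits from positions 3,5,6,7: 1001

1001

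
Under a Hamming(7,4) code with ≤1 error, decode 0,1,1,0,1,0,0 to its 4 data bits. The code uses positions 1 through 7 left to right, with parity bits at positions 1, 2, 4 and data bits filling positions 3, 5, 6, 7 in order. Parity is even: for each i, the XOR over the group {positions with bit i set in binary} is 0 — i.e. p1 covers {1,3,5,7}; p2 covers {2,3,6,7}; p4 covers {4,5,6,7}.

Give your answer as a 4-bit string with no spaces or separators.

s1 (pos 1,3,5,7): 0⊕1⊕1⊕0 = 0
s2 (pos 2,3,6,7): 1⊕1⊕0⊕0 = 0
s4 (pos 4,5,6,7): 0⊕1⊕0⊕0 = 1
Syndrome s4…s1 = 100 → error at position 4.
Flip position 4: 0110100 → 0111100
Read data bits from positions 3,5,6,7: 1100

1100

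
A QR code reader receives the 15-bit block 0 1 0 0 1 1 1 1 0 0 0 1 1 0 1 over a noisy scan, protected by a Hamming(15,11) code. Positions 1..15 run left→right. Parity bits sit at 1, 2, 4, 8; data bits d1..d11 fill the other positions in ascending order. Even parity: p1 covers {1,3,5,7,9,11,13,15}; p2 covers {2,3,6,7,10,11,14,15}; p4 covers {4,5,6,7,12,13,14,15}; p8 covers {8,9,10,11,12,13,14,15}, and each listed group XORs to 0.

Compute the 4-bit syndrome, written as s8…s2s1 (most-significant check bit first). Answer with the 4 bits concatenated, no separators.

s1 (pos 1,3,5,7,9,11,13,15): 0⊕0⊕1⊕1⊕0⊕0⊕1⊕1 = 0
s2 (pos 2,3,6,7,10,11,14,15): 1⊕0⊕1⊕1⊕0⊕0⊕0⊕1 = 0
s4 (pos 4,5,6,7,12,13,14,15): 0⊕1⊕1⊕1⊕1⊕1⊕0⊕1 = 0
s8 (pos 8,9,10,11,12,13,14,15): 1⊕0⊕0⊕0⊕1⊕1⊕0⊕1 = 0
Syndrome s8…s1 = 0000 → no error.

0000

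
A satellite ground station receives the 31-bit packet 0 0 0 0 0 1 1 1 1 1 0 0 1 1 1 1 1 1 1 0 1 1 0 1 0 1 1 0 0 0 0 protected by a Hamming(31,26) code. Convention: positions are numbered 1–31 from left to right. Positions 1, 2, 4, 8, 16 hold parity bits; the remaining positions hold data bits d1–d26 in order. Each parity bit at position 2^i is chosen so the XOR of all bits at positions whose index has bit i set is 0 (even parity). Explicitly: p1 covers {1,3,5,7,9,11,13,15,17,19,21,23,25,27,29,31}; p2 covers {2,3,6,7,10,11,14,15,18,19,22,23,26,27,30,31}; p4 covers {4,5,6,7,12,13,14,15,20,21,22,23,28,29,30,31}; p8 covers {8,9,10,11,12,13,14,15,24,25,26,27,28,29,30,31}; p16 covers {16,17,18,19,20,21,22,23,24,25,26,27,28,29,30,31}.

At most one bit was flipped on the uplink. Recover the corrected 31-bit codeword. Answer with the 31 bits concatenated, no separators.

0000011111001111111011010111000

s1 (pos 1,3,5,7,9,11,13,15,17,19,21,23,25,27,29,31): 0⊕0⊕0⊕1⊕1⊕0⊕1⊕1⊕1⊕1⊕1⊕0⊕0⊕1⊕0⊕0 = 0
s2 (pos 2,3,6,7,10,11,14,15,18,19,22,23,26,27,30,31): 0⊕0⊕1⊕1⊕1⊕0⊕1⊕1⊕1⊕1⊕1⊕0⊕1⊕1⊕0⊕0 = 0
s4 (pos 4,5,6,7,12,13,14,15,20,21,22,23,28,29,30,31): 0⊕0⊕1⊕1⊕0⊕1⊕1⊕1⊕0⊕1⊕1⊕0⊕0⊕0⊕0⊕0 = 1
s8 (pos 8,9,10,11,12,13,14,15,24,25,26,27,28,29,30,31): 1⊕1⊕1⊕0⊕0⊕1⊕1⊕1⊕1⊕0⊕1⊕1⊕0⊕0⊕0⊕0 = 1
s16 (pos 16,17,18,19,20,21,22,23,24,25,26,27,28,29,30,31): 1⊕1⊕1⊕1⊕0⊕1⊕1⊕0⊕1⊕0⊕1⊕1⊕0⊕0⊕0⊕0 = 1
Syndrome s16…s1 = 11100 → error at position 28.
Flip position 28: 0000011111001111111011010110000 → 0000011111001111111011010111000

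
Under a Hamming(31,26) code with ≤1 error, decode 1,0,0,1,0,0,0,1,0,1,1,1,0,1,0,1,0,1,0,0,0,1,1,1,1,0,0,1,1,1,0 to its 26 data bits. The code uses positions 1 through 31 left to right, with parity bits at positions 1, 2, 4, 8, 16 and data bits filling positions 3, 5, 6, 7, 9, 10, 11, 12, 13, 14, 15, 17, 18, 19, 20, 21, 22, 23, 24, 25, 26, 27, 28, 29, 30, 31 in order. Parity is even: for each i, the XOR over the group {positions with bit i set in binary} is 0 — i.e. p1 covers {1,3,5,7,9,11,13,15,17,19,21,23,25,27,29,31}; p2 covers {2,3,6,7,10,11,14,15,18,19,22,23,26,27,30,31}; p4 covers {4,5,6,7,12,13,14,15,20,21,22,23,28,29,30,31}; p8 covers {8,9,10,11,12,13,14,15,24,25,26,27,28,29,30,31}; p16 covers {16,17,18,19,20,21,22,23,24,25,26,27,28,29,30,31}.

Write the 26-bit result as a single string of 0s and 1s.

s1 (pos 1,3,5,7,9,11,13,15,17,19,21,23,25,27,29,31): 1⊕0⊕0⊕0⊕0⊕1⊕0⊕0⊕0⊕0⊕0⊕1⊕1⊕0⊕1⊕0 = 1
s2 (pos 2,3,6,7,10,11,14,15,18,19,22,23,26,27,30,31): 0⊕0⊕0⊕0⊕1⊕1⊕1⊕0⊕1⊕0⊕1⊕1⊕0⊕0⊕1⊕0 = 1
s4 (pos 4,5,6,7,12,13,14,15,20,21,22,23,28,29,30,31): 1⊕0⊕0⊕0⊕1⊕0⊕1⊕0⊕0⊕0⊕1⊕1⊕1⊕1⊕1⊕0 = 0
s8 (pos 8,9,10,11,12,13,14,15,24,25,26,27,28,29,30,31): 1⊕0⊕1⊕1⊕1⊕0⊕1⊕0⊕1⊕1⊕0⊕0⊕1⊕1⊕1⊕0 = 0
s16 (pos 16,17,18,19,20,21,22,23,24,25,26,27,28,29,30,31): 1⊕0⊕1⊕0⊕0⊕0⊕1⊕1⊕1⊕1⊕0⊕0⊕1⊕1⊕1⊕0 = 1
Syndrome s16…s1 = 10011 → error at position 19.
Flip position 19: 1001000101110101010001111001110 → 1001000101110101011001111001110
Read data bits from positions 3,5,6,7,9,10,11,12,13,14,15,17,18,19,20,21,22,23,24,25,26,27,28,29,30,31: 00000111010011001111001110

00000111010011001111001110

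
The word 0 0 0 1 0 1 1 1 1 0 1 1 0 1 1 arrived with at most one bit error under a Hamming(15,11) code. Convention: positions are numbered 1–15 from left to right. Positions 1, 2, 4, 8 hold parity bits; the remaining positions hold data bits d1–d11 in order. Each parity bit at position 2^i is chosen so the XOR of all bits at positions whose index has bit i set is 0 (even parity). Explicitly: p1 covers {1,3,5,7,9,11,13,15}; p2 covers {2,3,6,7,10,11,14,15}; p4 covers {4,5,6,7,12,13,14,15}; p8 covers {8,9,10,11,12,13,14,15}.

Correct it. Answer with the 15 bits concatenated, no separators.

010101111011011

s1 (pos 1,3,5,7,9,11,13,15): 0⊕0⊕0⊕1⊕1⊕1⊕0⊕1 = 0
s2 (pos 2,3,6,7,10,11,14,15): 0⊕0⊕1⊕1⊕0⊕1⊕1⊕1 = 1
s4 (pos 4,5,6,7,12,13,14,15): 1⊕0⊕1⊕1⊕1⊕0⊕1⊕1 = 0
s8 (pos 8,9,10,11,12,13,14,15): 1⊕1⊕0⊕1⊕1⊕0⊕1⊕1 = 0
Syndrome s8…s1 = 0010 → error at position 2.
Flip position 2: 000101111011011 → 010101111011011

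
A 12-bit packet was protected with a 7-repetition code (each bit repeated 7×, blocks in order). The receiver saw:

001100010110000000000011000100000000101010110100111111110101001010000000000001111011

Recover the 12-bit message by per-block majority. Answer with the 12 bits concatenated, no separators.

Block 1 (0011000): 2 ones → 0
Block 2 (1011000): 3 ones → 0
Block 3 (0000000): 0 ones → 0
Block 4 (0110001): 3 ones → 0
Block 5 (0000000): 0 ones → 0
Block 6 (0101010): 3 ones → 0
Block 7 (1101001): 4 ones → 1
Block 8 (1111111): 7 ones → 1
Block 9 (0101001): 3 ones → 0
Block 10 (0100000): 1 one → 0
Block 11 (0000000): 0 ones → 0
Block 12 (1111011): 6 ones → 1

000000110001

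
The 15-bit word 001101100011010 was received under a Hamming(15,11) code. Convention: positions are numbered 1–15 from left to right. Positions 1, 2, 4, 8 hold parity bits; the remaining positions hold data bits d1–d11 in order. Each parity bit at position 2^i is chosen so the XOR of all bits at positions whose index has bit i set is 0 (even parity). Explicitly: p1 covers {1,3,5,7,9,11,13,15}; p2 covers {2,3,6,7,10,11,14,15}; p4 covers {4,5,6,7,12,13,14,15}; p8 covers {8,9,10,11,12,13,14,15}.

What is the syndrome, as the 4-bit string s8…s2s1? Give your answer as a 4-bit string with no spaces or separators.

1111

s1 (pos 1,3,5,7,9,11,13,15): 0⊕1⊕0⊕1⊕0⊕1⊕0⊕0 = 1
s2 (pos 2,3,6,7,10,11,14,15): 0⊕1⊕1⊕1⊕0⊕1⊕1⊕0 = 1
s4 (pos 4,5,6,7,12,13,14,15): 1⊕0⊕1⊕1⊕1⊕0⊕1⊕0 = 1
s8 (pos 8,9,10,11,12,13,14,15): 0⊕0⊕0⊕1⊕1⊕0⊕1⊕0 = 1
Syndrome s8…s1 = 1111 → error at position 15.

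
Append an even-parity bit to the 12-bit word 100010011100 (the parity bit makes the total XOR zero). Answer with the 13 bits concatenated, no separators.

1000100111001

XOR of the 12 data bits: 1⊕0⊕0⊕0⊕1⊕0⊕0⊕1⊕1⊕1⊕0⊕0 = 1
Parity bit = 1 (so all 13 bits XOR to 0).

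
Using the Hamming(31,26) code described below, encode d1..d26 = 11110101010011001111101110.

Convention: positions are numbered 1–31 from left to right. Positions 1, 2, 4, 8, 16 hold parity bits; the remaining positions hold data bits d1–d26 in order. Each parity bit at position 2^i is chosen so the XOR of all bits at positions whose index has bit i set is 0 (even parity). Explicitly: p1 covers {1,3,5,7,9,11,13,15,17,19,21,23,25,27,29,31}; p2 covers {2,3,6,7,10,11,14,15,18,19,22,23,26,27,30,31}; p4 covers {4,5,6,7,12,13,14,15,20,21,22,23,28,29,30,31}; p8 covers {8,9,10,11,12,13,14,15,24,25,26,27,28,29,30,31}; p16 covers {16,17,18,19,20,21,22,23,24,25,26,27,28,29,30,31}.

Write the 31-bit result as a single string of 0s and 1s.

Place data at non-parity positions: p1 p2 1 p4 1 1 1 p8 0 1 0 1 0 1 0 p16 0 1 1 0 0 1 1 1 1 1 0 1 1 1 0
p1 (pos 1,3,5,7,9,11,13,15,17,19,21,23,25,27,29,31): XOR of data positions = 1⊕1⊕1⊕0⊕0⊕0⊕0⊕0⊕1⊕0⊕1⊕1⊕0⊕1⊕0 = 1
p2 (pos 2,3,6,7,10,11,14,15,18,19,22,23,26,27,30,31): XOR of data positions = 1⊕1⊕1⊕1⊕0⊕1⊕0⊕1⊕1⊕1⊕1⊕1⊕0⊕1⊕0 = 1
p4 (pos 4,5,6,7,12,13,14,15,20,21,22,23,28,29,30,31): XOR of data positions = 1⊕1⊕1⊕1⊕0⊕1⊕0⊕0⊕0⊕1⊕1⊕1⊕1⊕1⊕0 = 0
p8 (pos 8,9,10,11,12,13,14,15,24,25,26,27,28,29,30,31): XOR of data positions = 0⊕1⊕0⊕1⊕0⊕1⊕0⊕1⊕1⊕1⊕0⊕1⊕1⊕1⊕0 = 1
p16 (pos 16,17,18,19,20,21,22,23,24,25,26,27,28,29,30,31): XOR of data positions = 0⊕1⊕1⊕0⊕0⊕1⊕1⊕1⊕1⊕1⊕0⊕1⊕1⊕1⊕0 = 0
Codeword: 1110111101010100011001111101110

1110111101010100011001111101110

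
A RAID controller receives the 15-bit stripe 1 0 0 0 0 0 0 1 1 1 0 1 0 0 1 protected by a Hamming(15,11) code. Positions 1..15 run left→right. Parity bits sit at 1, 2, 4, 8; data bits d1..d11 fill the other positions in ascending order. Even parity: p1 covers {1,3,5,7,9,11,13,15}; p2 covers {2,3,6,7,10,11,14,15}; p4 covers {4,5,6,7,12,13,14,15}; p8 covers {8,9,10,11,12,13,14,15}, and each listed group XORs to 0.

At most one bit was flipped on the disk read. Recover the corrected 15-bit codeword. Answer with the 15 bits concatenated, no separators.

100000010101001

s1 (pos 1,3,5,7,9,11,13,15): 1⊕0⊕0⊕0⊕1⊕0⊕0⊕1 = 1
s2 (pos 2,3,6,7,10,11,14,15): 0⊕0⊕0⊕0⊕1⊕0⊕0⊕1 = 0
s4 (pos 4,5,6,7,12,13,14,15): 0⊕0⊕0⊕0⊕1⊕0⊕0⊕1 = 0
s8 (pos 8,9,10,11,12,13,14,15): 1⊕1⊕1⊕0⊕1⊕0⊕0⊕1 = 1
Syndrome s8…s1 = 1001 → error at position 9.
Flip position 9: 100000011101001 → 100000010101001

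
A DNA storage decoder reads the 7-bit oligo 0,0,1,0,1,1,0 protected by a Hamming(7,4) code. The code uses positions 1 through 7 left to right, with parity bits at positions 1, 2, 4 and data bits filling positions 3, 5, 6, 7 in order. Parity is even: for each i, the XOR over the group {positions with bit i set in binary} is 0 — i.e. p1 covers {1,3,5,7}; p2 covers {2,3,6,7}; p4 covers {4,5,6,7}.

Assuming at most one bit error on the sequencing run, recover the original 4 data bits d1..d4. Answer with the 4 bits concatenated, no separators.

s1 (pos 1,3,5,7): 0⊕1⊕1⊕0 = 0
s2 (pos 2,3,6,7): 0⊕1⊕1⊕0 = 0
s4 (pos 4,5,6,7): 0⊕1⊕1⊕0 = 0
Syndrome s4…s1 = 000 → no error.
Read data bits from positions 3,5,6,7: 1110

1110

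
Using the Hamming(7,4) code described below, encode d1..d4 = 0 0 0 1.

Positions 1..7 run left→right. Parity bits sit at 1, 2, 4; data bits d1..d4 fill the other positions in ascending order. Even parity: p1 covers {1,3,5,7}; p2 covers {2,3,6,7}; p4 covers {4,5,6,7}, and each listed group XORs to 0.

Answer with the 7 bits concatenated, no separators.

Place data at non-parity positions: p1 p2 0 p4 0 0 1
p1 (pos 1,3,5,7): XOR of data positions = 0⊕0⊕1 = 1
p2 (pos 2,3,6,7): XOR of data positions = 0⊕0⊕1 = 1
p4 (pos 4,5,6,7): XOR of data positions = 0⊕0⊕1 = 1
Codeword: 1101001

1101001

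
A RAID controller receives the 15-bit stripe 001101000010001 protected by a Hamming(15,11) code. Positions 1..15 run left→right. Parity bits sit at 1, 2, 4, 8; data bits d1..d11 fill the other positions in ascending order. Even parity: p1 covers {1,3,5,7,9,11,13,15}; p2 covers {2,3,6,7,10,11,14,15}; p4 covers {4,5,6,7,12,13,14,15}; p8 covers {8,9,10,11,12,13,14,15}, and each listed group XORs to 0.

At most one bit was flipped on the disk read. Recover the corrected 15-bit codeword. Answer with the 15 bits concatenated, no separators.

001111000010001

s1 (pos 1,3,5,7,9,11,13,15): 0⊕1⊕0⊕0⊕0⊕1⊕0⊕1 = 1
s2 (pos 2,3,6,7,10,11,14,15): 0⊕1⊕1⊕0⊕0⊕1⊕0⊕1 = 0
s4 (pos 4,5,6,7,12,13,14,15): 1⊕0⊕1⊕0⊕0⊕0⊕0⊕1 = 1
s8 (pos 8,9,10,11,12,13,14,15): 0⊕0⊕0⊕1⊕0⊕0⊕0⊕1 = 0
Syndrome s8…s1 = 0101 → error at position 5.
Flip position 5: 001101000010001 → 001111000010001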